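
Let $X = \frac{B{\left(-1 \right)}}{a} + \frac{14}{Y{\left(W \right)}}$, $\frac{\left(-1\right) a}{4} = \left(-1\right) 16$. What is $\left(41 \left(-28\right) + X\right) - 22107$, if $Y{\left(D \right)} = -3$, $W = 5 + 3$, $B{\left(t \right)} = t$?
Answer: $- \frac{4465859}{192} \approx -23260.0$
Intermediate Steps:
$W = 8$
$a = 64$ ($a = - 4 \left(\left(-1\right) 16\right) = \left(-4\right) \left(-16\right) = 64$)
$X = - \frac{899}{192}$ ($X = - \frac{1}{64} + \frac{14}{-3} = \left(-1\right) \frac{1}{64} + 14 \left(- \frac{1}{3}\right) = - \frac{1}{64} - \frac{14}{3} = - \frac{899}{192} \approx -4.6823$)
$\left(41 \left(-28\right) + X\right) - 22107 = \left(41 \left(-28\right) - \frac{899}{192}\right) - 22107 = \left(-1148 - \frac{899}{192}\right) - 22107 = - \frac{221315}{192} - 22107 = - \frac{4465859}{192}$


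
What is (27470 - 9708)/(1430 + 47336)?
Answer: 8881/24383 ≈ 0.36423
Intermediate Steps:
(27470 - 9708)/(1430 + 47336) = 17762/48766 = 17762*(1/48766) = 8881/24383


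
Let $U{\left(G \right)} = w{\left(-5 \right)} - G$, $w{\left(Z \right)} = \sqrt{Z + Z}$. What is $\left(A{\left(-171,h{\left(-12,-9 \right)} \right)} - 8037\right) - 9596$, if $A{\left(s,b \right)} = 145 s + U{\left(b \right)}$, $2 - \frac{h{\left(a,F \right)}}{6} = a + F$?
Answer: $-42566 + i \sqrt{10} \approx -42566.0 + 3.1623 i$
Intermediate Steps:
$h{\left(a,F \right)} = 12 - 6 F - 6 a$ ($h{\left(a,F \right)} = 12 - 6 \left(a + F\right) = 12 - 6 \left(F + a\right) = 12 - \left(6 F + 6 a\right) = 12 - 6 F - 6 a$)
$w{\left(Z \right)} = \sqrt{2} \sqrt{Z}$ ($w{\left(Z \right)} = \sqrt{2 Z} = \sqrt{2} \sqrt{Z}$)
$U{\left(G \right)} = - G + i \sqrt{10}$ ($U{\left(G \right)} = \sqrt{2} \sqrt{-5} - G = \sqrt{2} i \sqrt{5} - G = i \sqrt{10} - G = - G + i \sqrt{10}$)
$A{\left(s,b \right)} = - b + 145 s + i \sqrt{10}$ ($A{\left(s,b \right)} = 145 s - \left(b - i \sqrt{10}\right) = - b + 145 s + i \sqrt{10}$)
$\left(A{\left(-171,h{\left(-12,-9 \right)} \right)} - 8037\right) - 9596 = \left(\left(- (12 - -54 - -72) + 145 \left(-171\right) + i \sqrt{10}\right) - 8037\right) - 9596 = \left(\left(- (12 + 54 + 72) - 24795 + i \sqrt{10}\right) - 8037\right) - 9596 = \left(\left(\left(-1\right) 138 - 24795 + i \sqrt{10}\right) - 8037\right) - 9596 = \left(\left(-138 - 24795 + i \sqrt{10}\right) - 8037\right) - 9596 = \left(\left(-24933 + i \sqrt{10}\right) - 8037\right) - 9596 = \left(-32970 + i \sqrt{10}\right) - 9596 = -42566 + i \sqrt{10}$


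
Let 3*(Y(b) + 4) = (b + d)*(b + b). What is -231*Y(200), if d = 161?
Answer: -11117876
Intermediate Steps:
Y(b) = -4 + 2*b*(161 + b)/3 (Y(b) = -4 + ((b + 161)*(b + b))/3 = -4 + ((161 + b)*(2*b))/3 = -4 + (2*b*(161 + b))/3 = -4 + 2*b*(161 + b)/3)
-231*Y(200) = -231*(-4 + (2/3)*200**2 + (322/3)*200) = -231*(-4 + (2/3)*40000 + 64400/3) = -231*(-4 + 80000/3 + 64400/3) = -231*144388/3 = -11117876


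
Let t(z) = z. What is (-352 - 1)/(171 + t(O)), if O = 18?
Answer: -353/189 ≈ -1.8677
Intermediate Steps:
(-352 - 1)/(171 + t(O)) = (-352 - 1)/(171 + 18) = -353/189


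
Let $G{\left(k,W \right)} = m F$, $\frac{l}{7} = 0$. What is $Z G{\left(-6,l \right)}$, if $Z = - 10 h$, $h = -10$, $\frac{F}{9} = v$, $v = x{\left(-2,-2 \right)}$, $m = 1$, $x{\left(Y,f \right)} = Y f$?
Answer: $3600$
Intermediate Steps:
$l = 0$ ($l = 7 \cdot 0 = 0$)
$v = 4$ ($v = \left(-2\right) \left(-2\right) = 4$)
$F = 36$ ($F = 9 \cdot 4 = 36$)
$G{\left(k,W \right)} = 36$ ($G{\left(k,W \right)} = 1 \cdot 36 = 36$)
$Z = 100$ ($Z = \left(-10\right) \left(-10\right) = 100$)
$Z G{\left(-6,l \right)} = 100 \cdot 36 = 3600$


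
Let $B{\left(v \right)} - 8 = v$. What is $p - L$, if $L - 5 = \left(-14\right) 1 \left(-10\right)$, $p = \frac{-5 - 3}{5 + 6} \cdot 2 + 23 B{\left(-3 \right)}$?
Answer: $- \frac{346}{11} \approx -31.455$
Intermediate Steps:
$B{\left(v \right)} = 8 + v$
$p = \frac{1249}{11}$ ($p = \frac{-5 - 3}{5 + 6} \cdot 2 + 23 \left(8 - 3\right) = - \frac{8}{11} \cdot 2 + 23 \cdot 5 = \left(-8\right) \frac{1}{11} \cdot 2 + 115 = \left(- \frac{8}{11}\right) 2 + 115 = - \frac{16}{11} + 115 = \frac{1249}{11} \approx 113.55$)
$L = 145$ ($L = 5 + \left(-14\right) 1 \left(-10\right) = 5 - -140 = 5 + 140 = 145$)
$p - L = \frac{1249}{11} - 145 = - \frac{346}{11}$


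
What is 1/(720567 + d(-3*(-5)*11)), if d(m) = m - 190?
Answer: 1/720542 ≈ 1.3878e-6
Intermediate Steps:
d(m) = -190 + m
1/(720567 + d(-3*(-5)*11)) = 1/(720567 + (-190 - 3*(-5)*11)) = 1/(720567 + (-190 + 15*11)) = 1/(720567 + (-190 + 165)) = 1/(720567 - 25) = 1/720542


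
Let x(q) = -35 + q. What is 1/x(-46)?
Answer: -1/81 ≈ -0.012346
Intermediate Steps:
1/x(-46) = 1/(-35 - 46) = 1/(-81) = -1/81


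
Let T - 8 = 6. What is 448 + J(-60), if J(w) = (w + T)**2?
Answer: 2564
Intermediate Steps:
T = 14 (T = 8 + 6 = 14)
J(w) = (14 + w)**2 (J(w) = (w + 14)**2 = (14 + w)**2)
448 + J(-60) = 448 + (14 - 60)**2 = 448 + (-46)**2 = 448 + 2116 = 2564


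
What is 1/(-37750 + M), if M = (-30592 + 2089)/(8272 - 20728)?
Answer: -1384/52242833 ≈ -2.6492e-5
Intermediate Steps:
M = 3167/1384 (M = -28503/(-12456) = -28503*(-1/12456) = 3167/1384 ≈ 2.2883)
1/(-37750 + M) = 1/(-37750 + 3167/1384) = 1/(-52242833/1384) = -1384/52242833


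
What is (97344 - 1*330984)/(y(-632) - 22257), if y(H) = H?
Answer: 233640/22889 ≈ 10.208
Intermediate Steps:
(97344 - 1*330984)/(y(-632) - 22257) = (97344 - 1*330984)/(-632 - 22257) = (97344 - 330984)/(-22889) = -233640*(-1/22889) = 233640/22889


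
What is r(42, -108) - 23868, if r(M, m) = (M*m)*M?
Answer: -214380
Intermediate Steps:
r(M, m) = m*M²
r(42, -108) - 23868 = -108*42² - 23868 = -108*1764 - 23868 = -190512 - 23868 = -214380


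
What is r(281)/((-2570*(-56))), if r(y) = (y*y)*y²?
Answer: 6234839521/143920 ≈ 43322.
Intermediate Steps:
r(y) = y⁴ (r(y) = y²*y² = y⁴)
r(281)/((-2570*(-56))) = 281⁴/((-2570*(-56))) = 6234839521/143920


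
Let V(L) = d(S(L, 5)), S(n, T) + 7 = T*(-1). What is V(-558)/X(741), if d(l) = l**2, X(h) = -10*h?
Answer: -24/1235 ≈ -0.019433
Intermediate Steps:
S(n, T) = -7 - T (S(n, T) = -7 + T*(-1) = -7 - T)
V(L) = 144 (V(L) = (-7 - 1*5)**2 = (-7 - 5)**2 = (-12)**2 = 144)
V(-558)/X(741) = 144/((-10*741)) = 144/(-7410) = 144*(-1/7410) = -24/1235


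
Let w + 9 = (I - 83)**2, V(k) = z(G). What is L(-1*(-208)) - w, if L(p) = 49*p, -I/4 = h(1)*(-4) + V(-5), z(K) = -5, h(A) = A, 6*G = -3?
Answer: 7992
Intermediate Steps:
G = -1/2 (G = (1/6)*(-3) = -1/2 ≈ -0.50000)
V(k) = -5
I = 36 (I = -4*(1*(-4) - 5) = -4*(-4 - 5) = -4*(-9) = 36)
w = 2200 (w = -9 + (36 - 83)**2 = -9 + (-47)**2 = -9 + 2209 = 2200)
L(-1*(-208)) - w = 49*(-1*(-208)) - 1*2200 = 49*208 - 2200 = 10192 - 2200 = 7992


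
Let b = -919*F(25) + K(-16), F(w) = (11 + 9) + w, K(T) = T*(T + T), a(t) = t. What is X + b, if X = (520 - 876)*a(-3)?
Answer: -39775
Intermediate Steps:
K(T) = 2*T² (K(T) = T*(2*T) = 2*T²)
F(w) = 20 + w
b = -40843 (b = -919*(20 + 25) + 2*(-16)² = -919*45 + 2*256 = -41355 + 512 = -40843)
X = 1068 (X = (520 - 876)*(-3) = -356*(-3) = 1068)
X + b = 1068 - 40843 = -39775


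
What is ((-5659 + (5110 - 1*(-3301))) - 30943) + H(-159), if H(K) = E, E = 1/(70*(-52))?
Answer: -102615241/3640 ≈ -28191.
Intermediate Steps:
E = -1/3640 (E = (1/70)*(-1/52) = -1/3640 ≈ -0.00027473)
H(K) = -1/3640
((-5659 + (5110 - 1*(-3301))) - 30943) + H(-159) = ((-5659 + (5110 - 1*(-3301))) - 30943) - 1/3640 = ((-5659 + (5110 + 3301)) - 30943) - 1/3640 = ((-5659 + 8411) - 30943) - 1/3640 = (2752 - 30943) - 1/3640 = -28191 - 1/3640 = -102615241/3640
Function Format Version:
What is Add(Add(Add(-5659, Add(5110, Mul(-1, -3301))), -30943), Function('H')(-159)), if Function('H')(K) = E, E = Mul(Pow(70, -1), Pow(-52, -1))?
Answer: Rational(-102615241, 3640) ≈ -28191.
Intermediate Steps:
E = Rational(-1, 3640) (E = Mul(Rational(1, 70), Rational(-1, 52)) = Rational(-1, 3640) ≈ -0.00027473)
Function('H')(K) = Rational(-1, 3640)
Add(Add(Add(-5659, Add(5110, Mul(-1, -3301))), -30943), Function('H')(-159)) = Add(Add(Add(-5659, Add(5110, Mul(-1, -3301))), -30943), Rational(-1, 3640)) = Add(Add(Add(-5659, Add(5110, 3301)), -30943), Rational(-1, 3640)) = Add(Add(Add(-5659, 8411), -30943), Rational(-1, 3640)) = Add(Add(2752, -30943), Rational(-1, 3640)) = Add(-28191, Rational(-1, 3640)) = Rational(-102615241, 3640)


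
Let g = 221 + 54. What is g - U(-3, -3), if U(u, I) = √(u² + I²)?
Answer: 275 - 3*√2 ≈ 270.76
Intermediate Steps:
U(u, I) = √(I² + u²)
g = 275
g - U(-3, -3) = 275 - √((-3)² + (-3)²) = 275 - √(9 + 9) = 275 - √18 = 275 - 3*√2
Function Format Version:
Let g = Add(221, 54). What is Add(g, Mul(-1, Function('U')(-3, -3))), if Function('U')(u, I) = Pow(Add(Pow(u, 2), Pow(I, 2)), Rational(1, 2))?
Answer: Add(275, Mul(-3, Pow(2, Rational(1, 2)))) ≈ 270.76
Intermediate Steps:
Function('U')(u, I) = Pow(Add(Pow(I, 2), Pow(u, 2)), Rational(1, 2))
g = 275
Add(g, Mul(-1, Function('U')(-3, -3))) = Add(275, Mul(-1, Pow(Add(Pow(-3, 2), Pow(-3, 2)), Rational(1, 2)))) = Add(275, Mul(-1, Pow(Add(9, 9), Rational(1, 2)))) = Add(275, Mul(-1, Pow(18, Rational(1, 2)))) = Add(275, Mul(-1, Mul(3, Pow(2, Rational(1, 2))))) = Add(275, Mul(-3, Pow(2, Rational(1, 2))))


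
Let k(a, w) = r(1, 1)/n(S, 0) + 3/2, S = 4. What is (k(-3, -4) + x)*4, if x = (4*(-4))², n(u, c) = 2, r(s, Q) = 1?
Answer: 1032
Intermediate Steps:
k(a, w) = 2 (k(a, w) = 1/2 + 3/2 = 1*(½) + 3*(½) = ½ + 3/2 = 2)
x = 256 (x = (-16)² = 256)
(k(-3, -4) + x)*4 = (2 + 256)*4 = 258*4 = 1032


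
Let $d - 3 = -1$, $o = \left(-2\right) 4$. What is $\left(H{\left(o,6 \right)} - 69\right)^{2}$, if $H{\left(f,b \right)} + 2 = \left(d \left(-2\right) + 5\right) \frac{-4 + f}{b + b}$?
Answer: $5184$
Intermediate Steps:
$o = -8$
$d = 2$ ($d = 3 - 1 = 2$)
$H{\left(f,b \right)} = -2 + \frac{-4 + f}{2 b}$ ($H{\left(f,b \right)} = -2 + \left(2 \left(-2\right) + 5\right) \frac{-4 + f}{b + b} = -2 + \left(-4 + 5\right) \frac{-4 + f}{2 b} = -2 + 1 \left(-4 + f\right) \frac{1}{2 b} = -2 + 1 \frac{-4 + f}{2 b} = -2 + \frac{-4 + f}{2 b}$)
$\left(H{\left(o,6 \right)} - 69\right)^{2} = \left(\frac{-4 - 8 - 24}{2 \cdot 6} - 69\right)^{2} = \left(\frac{1}{2} \cdot \frac{1}{6} \left(-4 - 8 - 24\right) - 69\right)^{2} = \left(\frac{1}{2} \cdot \frac{1}{6} \left(-36\right) - 69\right)^{2} = \left(-3 - 69\right)^{2} = \left(-72\right)^{2} = 5184$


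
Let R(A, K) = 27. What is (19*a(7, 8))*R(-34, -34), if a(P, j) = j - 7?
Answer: 513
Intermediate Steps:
a(P, j) = -7 + j
(19*a(7, 8))*R(-34, -34) = (19*(-7 + 8))*27 = (19*1)*27 = 19*27 = 513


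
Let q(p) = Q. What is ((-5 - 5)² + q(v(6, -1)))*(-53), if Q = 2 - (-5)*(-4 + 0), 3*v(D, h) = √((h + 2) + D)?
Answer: -4346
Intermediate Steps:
v(D, h) = √(2 + D + h)/3 (v(D, h) = √((h + 2) + D)/3 = √((2 + h) + D)/3 = √(2 + D + h)/3)
Q = -18 (Q = 2 - (-5)*(-4) = 2 - 1*20 = 2 - 20 = -18)
q(p) = -18
((-5 - 5)² + q(v(6, -1)))*(-53) = ((-5 - 5)² - 18)*(-53) = ((-10)² - 18)*(-53) = (100 - 18)*(-53) = 82*(-53) = -4346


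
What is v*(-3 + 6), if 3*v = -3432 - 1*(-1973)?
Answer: -1459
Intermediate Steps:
v = -1459/3 (v = (-3432 - 1*(-1973))/3 = (-3432 + 1973)/3 = (⅓)*(-1459) = -1459/3 ≈ -486.33)
v*(-3 + 6) = -1459*(-3 + 6)/3 = -1459/3*3 = -1459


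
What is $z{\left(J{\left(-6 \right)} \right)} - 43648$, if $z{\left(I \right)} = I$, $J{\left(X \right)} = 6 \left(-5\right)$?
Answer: $-43678$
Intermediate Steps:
$J{\left(X \right)} = -30$
$z{\left(J{\left(-6 \right)} \right)} - 43648 = -30 - 43648 = -43678$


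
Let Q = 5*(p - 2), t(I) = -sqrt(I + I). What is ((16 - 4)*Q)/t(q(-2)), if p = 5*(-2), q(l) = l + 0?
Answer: -360*I ≈ -360.0*I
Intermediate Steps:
q(l) = l
p = -10
t(I) = -sqrt(2)*sqrt(I) (t(I) = -sqrt(2*I) = -sqrt(2)*sqrt(I))
Q = -60 (Q = 5*(-10 - 2) = 5*(-12) = -60)
((16 - 4)*Q)/t(q(-2)) = ((16 - 4)*(-60))/((-sqrt(2)*sqrt(-2))) = (12*(-60))/((-sqrt(2)*I*sqrt(2))) = -720*I/2 = -360*I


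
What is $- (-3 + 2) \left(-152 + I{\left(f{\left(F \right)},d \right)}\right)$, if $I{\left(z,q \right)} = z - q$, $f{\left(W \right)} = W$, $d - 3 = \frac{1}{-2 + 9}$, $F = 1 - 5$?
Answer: $- \frac{1114}{7} \approx -159.14$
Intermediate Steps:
$F = -4$
$d = \frac{22}{7}$ ($d = 3 + \frac{1}{-2 + 9} = 3 + \frac{1}{7} = \frac{22}{7} \approx 3.1429$)
$- (-3 + 2) \left(-152 + I{\left(f{\left(F \right)},d \right)}\right) = - (-3 + 2) \left(-152 - \frac{50}{7}\right) = \left(-1\right) \left(-1\right) \left(-152 - \frac{50}{7}\right) = 1 \left(-152 - \frac{50}{7}\right) = 1 \left(- \frac{1114}{7}\right) = - \frac{1114}{7}$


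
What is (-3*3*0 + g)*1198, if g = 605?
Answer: 724790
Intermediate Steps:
(-3*3*0 + g)*1198 = (-3*3*0 + 605)*1198 = (-9*0 + 605)*1198 = (0 + 605)*1198 = 605*1198 = 724790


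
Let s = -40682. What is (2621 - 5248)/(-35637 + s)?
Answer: 2627/76319 ≈ 0.034421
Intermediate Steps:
(2621 - 5248)/(-35637 + s) = (2621 - 5248)/(-35637 - 40682) = -2627/(-76319) = -2627*(-1/76319) = 2627/76319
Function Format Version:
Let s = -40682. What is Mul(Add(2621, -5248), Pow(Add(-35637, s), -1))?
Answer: Rational(2627, 76319) ≈ 0.034421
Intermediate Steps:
Mul(Add(2621, -5248), Pow(Add(-35637, s), -1)) = Mul(Add(2621, -5248), Pow(Add(-35637, -40682), -1)) = Mul(-2627, Pow(-76319, -1)) = Mul(-2627, Rational(-1, 76319)) = Rational(2627, 76319)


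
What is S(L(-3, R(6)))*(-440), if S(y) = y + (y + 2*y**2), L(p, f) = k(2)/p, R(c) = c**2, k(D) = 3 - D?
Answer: 1760/9 ≈ 195.56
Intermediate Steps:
L(p, f) = 1/p (L(p, f) = (3 - 1*2)/p = (3 - 2)/p = 1/p)
S(y) = 2*y + 2*y**2
S(L(-3, R(6)))*(-440) = (2*(1 + 1/(-3))/(-3))*(-440) = (2*(-1/3)*(1 - 1/3))*(-440) = (2*(-1/3)*(2/3))*(-440) = -4/9*(-440) = 1760/9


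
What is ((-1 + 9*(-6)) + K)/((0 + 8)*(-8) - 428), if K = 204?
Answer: -149/492 ≈ -0.30285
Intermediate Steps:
((-1 + 9*(-6)) + K)/((0 + 8)*(-8) - 428) = ((-1 + 9*(-6)) + 204)/((0 + 8)*(-8) - 428) = ((-1 - 54) + 204)/(8*(-8) - 428) = (-55 + 204)/(-64 - 428) = 149/(-492) = 149*(-1/492) = -149/492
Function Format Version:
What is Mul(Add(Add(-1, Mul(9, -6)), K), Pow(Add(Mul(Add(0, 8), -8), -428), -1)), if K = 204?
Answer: Rational(-149, 492) ≈ -0.30285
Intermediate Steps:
Mul(Add(Add(-1, Mul(9, -6)), K), Pow(Add(Mul(Add(0, 8), -8), -428), -1)) = Mul(Add(Add(-1, Mul(9, -6)), 204), Pow(Add(Mul(Add(0, 8), -8), -428), -1)) = Mul(Add(Add(-1, -54), 204), Pow(Add(Mul(8, -8), -428), -1)) = Mul(Add(-55, 204), Pow(Add(-64, -428), -1)) = Mul(149, Pow(-492, -1)) = Mul(149, Rational(-1, 492)) = Rational(-149, 492)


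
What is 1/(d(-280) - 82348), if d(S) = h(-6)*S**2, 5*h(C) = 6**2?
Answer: 1/482132 ≈ 2.0741e-6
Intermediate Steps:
h(C) = 36/5 (h(C) = (1/5)*6**2 = (1/5)*36 = 36/5)
d(S) = 36*S**2/5
1/(d(-280) - 82348) = 1/((36/5)*(-280)**2 - 82348) = 1/((36/5)*78400 - 82348) = 1/(564480 - 82348) = 1/482132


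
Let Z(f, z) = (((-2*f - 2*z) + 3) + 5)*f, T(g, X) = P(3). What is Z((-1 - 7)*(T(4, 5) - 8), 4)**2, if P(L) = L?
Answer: 10240000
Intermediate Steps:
T(g, X) = 3
Z(f, z) = f*(8 - 2*f - 2*z) (Z(f, z) = ((3 - 2*f - 2*z) + 5)*f = (8 - 2*f - 2*z)*f = f*(8 - 2*f - 2*z))
Z((-1 - 7)*(T(4, 5) - 8), 4)**2 = (2*((-1 - 7)*(3 - 8))*(4 - (-1 - 7)*(3 - 8) - 1*4))**2 = (2*(-8*(-5))*(4 - (-8)*(-5) - 4))**2 = (2*40*(4 - 1*40 - 4))**2 = (2*40*(4 - 40 - 4))**2 = (2*40*(-40))**2 = (-3200)**2 = 10240000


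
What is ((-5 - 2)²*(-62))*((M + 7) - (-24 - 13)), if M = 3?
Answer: -142786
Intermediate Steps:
((-5 - 2)²*(-62))*((M + 7) - (-24 - 13)) = ((-5 - 2)²*(-62))*((3 + 7) - (-24 - 13)) = ((-7)²*(-62))*(10 - 1*(-37)) = (49*(-62))*(10 + 37) = -3038*47 = -142786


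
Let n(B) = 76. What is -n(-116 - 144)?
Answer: -76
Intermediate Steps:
-n(-116 - 144) = -1*76 = -76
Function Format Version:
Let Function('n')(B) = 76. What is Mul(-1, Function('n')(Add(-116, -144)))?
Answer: -76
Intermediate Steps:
Mul(-1, Function('n')(Add(-116, -144))) = Mul(-1, 76) = -76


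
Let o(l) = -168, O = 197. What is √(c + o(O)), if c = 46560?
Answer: 2*√11598 ≈ 215.39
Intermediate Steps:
√(c + o(O)) = √(46560 - 168) = √46392 = 2*√11598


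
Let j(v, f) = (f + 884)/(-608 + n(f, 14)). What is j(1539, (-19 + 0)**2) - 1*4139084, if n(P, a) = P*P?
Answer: -536893001647/129713 ≈ -4.1391e+6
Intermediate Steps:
n(P, a) = P**2
j(v, f) = (884 + f)/(-608 + f**2) (j(v, f) = (f + 884)/(-608 + f**2) = (884 + f)/(-608 + f**2))
j(1539, (-19 + 0)**2) - 1*4139084 = (884 + (-19 + 0)**2)/(-608 + ((-19 + 0)**2)**2) - 1*4139084 = (884 + (-19)**2)/(-608 + ((-19)**2)**2) - 4139084 = (884 + 361)/(-608 + 361**2) - 4139084 = 1245/(-608 + 130321) - 4139084 = 1245/129713 - 4139084 = -536893001647/129713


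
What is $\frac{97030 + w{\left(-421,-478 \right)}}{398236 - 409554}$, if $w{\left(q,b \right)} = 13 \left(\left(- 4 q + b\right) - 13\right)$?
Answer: $- \frac{112539}{11318} \approx -9.9434$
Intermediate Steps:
$w{\left(q,b \right)} = -169 - 52 q + 13 b$ ($w{\left(q,b \right)} = 13 \left(\left(b - 4 q\right) - 13\right) = 13 \left(-13 + b - 4 q\right) = -169 - 52 q + 13 b$)
$\frac{97030 + w{\left(-421,-478 \right)}}{398236 - 409554} = \frac{97030 - -15509}{398236 - 409554} = \frac{97030 - -15509}{-11318} = \left(97030 + 15509\right) \left(- \frac{1}{11318}\right) = 112539 \left(- \frac{1}{11318}\right) = - \frac{112539}{11318}$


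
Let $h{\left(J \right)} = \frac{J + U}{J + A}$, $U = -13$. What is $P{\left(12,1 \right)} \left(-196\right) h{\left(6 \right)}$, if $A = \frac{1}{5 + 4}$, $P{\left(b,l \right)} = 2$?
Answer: $\frac{24696}{55} \approx 449.02$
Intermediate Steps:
$A = \frac{1}{9} \approx 0.11111$
$h{\left(J \right)} = \frac{-13 + J}{\frac{1}{9} + J}$ ($h{\left(J \right)} = \frac{J - 13}{J + \frac{1}{9}} = \frac{-13 + J}{\frac{1}{9} + J}$)
$P{\left(12,1 \right)} \left(-196\right) h{\left(6 \right)} = 2 \left(-196\right) \frac{9 \left(-13 + 6\right)}{1 + 9 \cdot 6} = - 392 \cdot 9 \frac{1}{1 + 54} \left(-7\right) = - 392 \cdot 9 \cdot \frac{1}{55} \left(-7\right) = \left(-392\right) \left(- \frac{63}{55}\right) = \frac{24696}{55}$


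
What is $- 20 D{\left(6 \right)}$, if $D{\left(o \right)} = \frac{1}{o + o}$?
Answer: $- \frac{5}{3} \approx -1.6667$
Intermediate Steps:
$D{\left(o \right)} = \frac{1}{2 o}$
$- 20 D{\left(6 \right)} = - 20 \frac{1}{2 \cdot 6} = - 20 \cdot \frac{1}{2} \cdot \frac{1}{6} = \left(-20\right) \frac{1}{12} = - \frac{5}{3}$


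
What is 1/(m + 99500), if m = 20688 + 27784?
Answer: 1/147972 ≈ 6.7580e-6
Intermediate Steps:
m = 48472
1/(m + 99500) = 1/(48472 + 99500) = 1/147972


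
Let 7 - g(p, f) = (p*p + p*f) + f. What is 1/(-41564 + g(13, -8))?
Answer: -1/41614 ≈ -2.4030e-5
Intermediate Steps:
g(p, f) = 7 - f - p**2 - f*p (g(p, f) = 7 - ((p*p + p*f) + f) = 7 - ((p**2 + f*p) + f) = 7 - (f + p**2 + f*p) = 7 + (-f - p**2 - f*p) = 7 - f - p**2 - f*p)
1/(-41564 + g(13, -8)) = 1/(-41564 + (7 - 1*(-8) - 1*13**2 - 1*(-8)*13)) = 1/(-41564 + (7 + 8 - 1*169 + 104)) = 1/(-41564 + (7 + 8 - 169 + 104)) = 1/(-41564 - 50) = 1/(-41614) = -1/41614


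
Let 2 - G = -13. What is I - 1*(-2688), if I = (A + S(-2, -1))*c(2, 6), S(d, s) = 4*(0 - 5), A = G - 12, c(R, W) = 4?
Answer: 2620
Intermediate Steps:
G = 15 (G = 2 - 1*(-13) = 2 + 13 = 15)
A = 3 (A = 15 - 12 = 3)
S(d, s) = -20 (S(d, s) = 4*(-5) = -20)
I = -68 (I = (3 - 20)*4 = -17*4 = -68)
I - 1*(-2688) = -68 - 1*(-2688) = -68 + 2688 = 2620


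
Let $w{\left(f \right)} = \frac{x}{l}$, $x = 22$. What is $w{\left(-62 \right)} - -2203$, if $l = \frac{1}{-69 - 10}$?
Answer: $465$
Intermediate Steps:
$l = - \frac{1}{79}$ ($l = \frac{1}{-79} = - \frac{1}{79} \approx -0.012658$)
$w{\left(f \right)} = -1738$ ($w{\left(f \right)} = \frac{22}{- \frac{1}{79}} = 22 \left(-79\right) = -1738$)
$w{\left(-62 \right)} - -2203 = -1738 - -2203 = -1738 + 2203 = 465$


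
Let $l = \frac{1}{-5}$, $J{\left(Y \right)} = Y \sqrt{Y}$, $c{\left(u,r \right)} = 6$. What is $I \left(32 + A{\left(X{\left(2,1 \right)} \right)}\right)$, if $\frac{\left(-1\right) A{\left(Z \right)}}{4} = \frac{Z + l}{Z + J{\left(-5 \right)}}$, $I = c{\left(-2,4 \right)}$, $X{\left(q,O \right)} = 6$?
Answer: $\frac{150384}{805} - \frac{696 i \sqrt{5}}{161} \approx 186.81 - 9.6665 i$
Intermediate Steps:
$I = 6$
$J{\left(Y \right)} = Y^{\frac{3}{2}}$
$l = - \frac{1}{5} \approx -0.2$
$A{\left(Z \right)} = - \frac{4 \left(- \frac{1}{5} + Z\right)}{Z - 5 i \sqrt{5}}$ ($A{\left(Z \right)} = - 4 \frac{Z - \frac{1}{5}}{Z + \left(-5\right)^{\frac{3}{2}}} = - 4 \frac{- \frac{1}{5} + Z}{Z - 5 i \sqrt{5}} = - \frac{4 \left(- \frac{1}{5} + Z\right)}{Z - 5 i \sqrt{5}}$)
$I \left(32 + A{\left(X{\left(2,1 \right)} \right)}\right) = 6 \left(32 + \frac{4 \left(1 - 30\right)}{5 \left(6 - 5 i \sqrt{5}\right)}\right) = 6 \left(32 + \frac{4}{5} \frac{1}{6 - 5 i \sqrt{5}} \left(-29\right)\right) = 6 \left(32 - \frac{116}{5 \left(6 - 5 i \sqrt{5}\right)}\right) = 192 - \frac{696}{5 \left(6 - 5 i \sqrt{5}\right)}$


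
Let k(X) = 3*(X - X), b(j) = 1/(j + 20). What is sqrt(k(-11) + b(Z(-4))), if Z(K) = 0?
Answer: sqrt(5)/10 ≈ 0.22361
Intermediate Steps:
b(j) = 1/(20 + j)
k(X) = 0 (k(X) = 3*0 = 0)
sqrt(k(-11) + b(Z(-4))) = sqrt(0 + 1/(20 + 0)) = sqrt(0 + 1/20) = sqrt(1/20) = sqrt(5)/10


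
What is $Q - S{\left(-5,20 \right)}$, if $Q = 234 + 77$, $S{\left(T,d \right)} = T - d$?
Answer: $336$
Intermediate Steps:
$Q = 311$
$Q - S{\left(-5,20 \right)} = 311 - \left(-5 - 20\right) = 311 - -25 = 311 + 25 = 336$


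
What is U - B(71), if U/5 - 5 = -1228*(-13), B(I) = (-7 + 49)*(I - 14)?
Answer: 77451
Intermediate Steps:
B(I) = -588 + 42*I (B(I) = 42*(-14 + I) = -588 + 42*I)
U = 79845 (U = 25 + 5*(-1228*(-13)) = 25 + 5*15964 = 25 + 79820 = 79845)
U - B(71) = 79845 - (-588 + 42*71) = 79845 - (-588 + 2982) = 79845 - 1*2394 = 79845 - 2394 = 77451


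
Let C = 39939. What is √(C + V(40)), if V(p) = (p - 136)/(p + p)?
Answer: √998445/5 ≈ 199.84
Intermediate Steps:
V(p) = (-136 + p)/(2*p) (V(p) = (-136 + p)/((2*p)) = (-136 + p)*(1/(2*p)) = (-136 + p)/(2*p))
√(C + V(40)) = √(39939 + (½)*(-136 + 40)/40) = √(39939 + (½)*(1/40)*(-96)) = √(39939 - 6/5) = √(199689/5) = √998445/5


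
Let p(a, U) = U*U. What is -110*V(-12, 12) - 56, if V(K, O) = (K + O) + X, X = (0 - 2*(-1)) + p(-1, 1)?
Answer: -386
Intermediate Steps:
p(a, U) = U²
X = 3 (X = (0 - 2*(-1)) + 1² = (0 + 2) + 1 = 2 + 1 = 3)
V(K, O) = 3 + K + O (V(K, O) = (K + O) + 3 = 3 + K + O)
-110*V(-12, 12) - 56 = -110*(3 - 12 + 12) - 56 = -110*3 - 56 = -330 - 56 = -386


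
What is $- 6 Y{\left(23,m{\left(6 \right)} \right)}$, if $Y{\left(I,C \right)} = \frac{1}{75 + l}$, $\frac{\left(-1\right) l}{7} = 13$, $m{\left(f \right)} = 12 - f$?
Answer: $\frac{3}{8} \approx 0.375$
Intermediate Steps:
$l = -91$ ($l = \left(-7\right) 13 = -91$)
$Y{\left(I,C \right)} = - \frac{1}{16}$ ($Y{\left(I,C \right)} = \frac{1}{75 - 91} = \frac{1}{-16} = - \frac{1}{16}$)
$- 6 Y{\left(23,m{\left(6 \right)} \right)} = \left(-6\right) \left(- \frac{1}{16}\right) = \frac{3}{8}$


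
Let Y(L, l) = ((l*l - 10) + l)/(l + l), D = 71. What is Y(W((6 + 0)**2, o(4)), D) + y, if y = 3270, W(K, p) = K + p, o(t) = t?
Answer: 234721/71 ≈ 3305.9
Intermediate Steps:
Y(L, l) = (-10 + l + l**2)/(2*l) (Y(L, l) = ((l**2 - 10) + l)/((2*l)) = ((-10 + l**2) + l)*(1/(2*l)) = (-10 + l + l**2)*(1/(2*l)) = (-10 + l + l**2)/(2*l))
Y(W((6 + 0)**2, o(4)), D) + y = (1/2)*(-10 + 71*(1 + 71))/71 + 3270 = (1/2)*(1/71)*(-10 + 71*72) + 3270 = (1/2)*(1/71)*(-10 + 5112) + 3270 = (1/2)*(1/71)*5102 + 3270 = 2551/71 + 3270 = 234721/71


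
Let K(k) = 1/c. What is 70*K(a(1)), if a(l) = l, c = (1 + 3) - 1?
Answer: 70/3 ≈ 23.333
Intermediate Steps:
c = 3 (c = 4 - 1 = 3)
K(k) = 1/3
70*K(a(1)) = 70*(1/3) = 70/3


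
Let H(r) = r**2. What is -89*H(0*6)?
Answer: 0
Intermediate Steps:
-89*H(0*6) = -89*(0*6)**2 = -89*0**2 = -89*0 = 0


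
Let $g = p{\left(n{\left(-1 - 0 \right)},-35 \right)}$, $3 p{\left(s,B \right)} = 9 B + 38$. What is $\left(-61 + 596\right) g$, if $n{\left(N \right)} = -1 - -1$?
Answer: $- \frac{148195}{3} \approx -49398.0$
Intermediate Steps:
$n{\left(N \right)} = 0$ ($n{\left(N \right)} = -1 + 1 = 0$)
$p{\left(s,B \right)} = \frac{38}{3} + 3 B$ ($p{\left(s,B \right)} = \frac{9 B + 38}{3} = \frac{38 + 9 B}{3} = \frac{38}{3} + 3 B$)
$g = - \frac{277}{3}$ ($g = \frac{38}{3} + 3 \left(-35\right) = \frac{38}{3} - 105 = - \frac{277}{3} \approx -92.333$)
$\left(-61 + 596\right) g = \left(-61 + 596\right) \left(- \frac{277}{3}\right) = 535 \left(- \frac{277}{3}\right) = - \frac{148195}{3}$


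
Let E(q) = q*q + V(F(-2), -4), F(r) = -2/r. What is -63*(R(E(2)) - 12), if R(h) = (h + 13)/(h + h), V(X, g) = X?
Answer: 3213/5 ≈ 642.60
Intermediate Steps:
E(q) = 1 + q**2 (E(q) = q*q - 2/(-2) = q**2 - 2*(-1/2) = q**2 + 1 = 1 + q**2)
R(h) = (13 + h)/(2*h) (R(h) = (13 + h)/((2*h)) = (13 + h)*(1/(2*h)) = (13 + h)/(2*h))
-63*(R(E(2)) - 12) = -63*((13 + (1 + 2**2))/(2*(1 + 2**2)) - 12) = -63*((13 + (1 + 4))/(2*(1 + 4)) - 12) = -63*((1/2)*(13 + 5)/5 - 12) = -63*((1/2)*(1/5)*18 - 12) = -63*(9/5 - 12) = -63*(-51/5) = 3213/5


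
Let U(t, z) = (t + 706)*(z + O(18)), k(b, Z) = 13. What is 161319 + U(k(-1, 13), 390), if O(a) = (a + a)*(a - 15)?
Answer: 519381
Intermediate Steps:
O(a) = 2*a*(-15 + a) (O(a) = (2*a)*(-15 + a) = 2*a*(-15 + a))
U(t, z) = (108 + z)*(706 + t) (U(t, z) = (t + 706)*(z + 2*18*(-15 + 18)) = (706 + t)*(z + 2*18*3) = (706 + t)*(z + 108) = (706 + t)*(108 + z) = (108 + z)*(706 + t))
161319 + U(k(-1, 13), 390) = 161319 + (76248 + 108*13 + 706*390 + 13*390) = 161319 + (76248 + 1404 + 275340 + 5070) = 161319 + 358062 = 519381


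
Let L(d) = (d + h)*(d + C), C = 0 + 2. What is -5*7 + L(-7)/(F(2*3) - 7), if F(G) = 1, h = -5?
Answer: -45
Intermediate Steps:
C = 2
L(d) = (-5 + d)*(2 + d) (L(d) = (d - 5)*(d + 2) = (-5 + d)*(2 + d))
-5*7 + L(-7)/(F(2*3) - 7) = -5*7 + (-10 + (-7)² - 3*(-7))/(1 - 7) = -35 + (-10 + 49 + 21)/(-6) = -35 - ⅙*60 = -35 - 10 = -45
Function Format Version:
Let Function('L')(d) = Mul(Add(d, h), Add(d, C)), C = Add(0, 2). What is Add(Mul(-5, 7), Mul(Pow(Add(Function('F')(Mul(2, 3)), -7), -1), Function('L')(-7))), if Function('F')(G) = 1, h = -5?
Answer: -45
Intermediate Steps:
C = 2
Function('L')(d) = Mul(Add(-5, d), Add(2, d)) (Function('L')(d) = Mul(Add(d, -5), Add(d, 2)) = Mul(Add(-5, d), Add(2, d)))
Add(Mul(-5, 7), Mul(Pow(Add(Function('F')(Mul(2, 3)), -7), -1), Function('L')(-7))) = Add(Mul(-5, 7), Mul(Pow(Add(1, -7), -1), Add(-10, Pow(-7, 2), Mul(-3, -7)))) = Add(-35, Mul(Pow(-6, -1), Add(-10, 49, 21))) = Add(-35, Mul(Rational(-1, 6), 60)) = Add(-35, -10) = -45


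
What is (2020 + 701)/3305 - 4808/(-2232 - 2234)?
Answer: 14021213/7380065 ≈ 1.8999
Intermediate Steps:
(2020 + 701)/3305 - 4808/(-2232 - 2234) = 2721*(1/3305) - 4808/(-4466) = 2721/3305 - 4808*(-1/4466) = 2721/3305 + 2404/2233 = 14021213/7380065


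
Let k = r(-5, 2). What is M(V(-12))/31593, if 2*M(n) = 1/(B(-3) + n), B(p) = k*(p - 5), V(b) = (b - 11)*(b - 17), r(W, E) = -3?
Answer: 1/43661526 ≈ 2.2903e-8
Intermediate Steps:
V(b) = (-17 + b)*(-11 + b) (V(b) = (-11 + b)*(-17 + b) = (-17 + b)*(-11 + b))
k = -3
B(p) = 15 - 3*p (B(p) = -3*(p - 5) = -3*(-5 + p) = 15 - 3*p)
M(n) = 1/(2*(24 + n)) (M(n) = 1/(2*((15 - 3*(-3)) + n)) = 1/(2*((15 + 9) + n)) = 1/(2*(24 + n)))
M(V(-12))/31593 = (1/(2*(24 + (187 + (-12)**2 - 28*(-12)))))/31593 = (1/(2*(24 + (187 + 144 + 336))))*(1/31593) = (1/(2*(24 + 667)))*(1/31593) = ((1/2)/691)*(1/31593) = ((1/2)*(1/691))*(1/31593) = (1/1382)*(1/31593) = 1/43661526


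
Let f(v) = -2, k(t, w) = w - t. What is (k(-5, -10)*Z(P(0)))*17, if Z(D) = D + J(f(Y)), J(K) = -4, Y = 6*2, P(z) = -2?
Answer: 510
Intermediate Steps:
Y = 12
Z(D) = -4 + D (Z(D) = D - 4 = -4 + D)
(k(-5, -10)*Z(P(0)))*17 = ((-10 - 1*(-5))*(-4 - 2))*17 = ((-10 + 5)*(-6))*17 = -5*(-6)*17 = 30*17 = 510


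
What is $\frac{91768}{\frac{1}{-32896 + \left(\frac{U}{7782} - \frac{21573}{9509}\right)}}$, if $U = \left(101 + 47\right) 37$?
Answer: $- \frac{111699466510093400}{36999519} \approx -3.0189 \cdot 10^{9}$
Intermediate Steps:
$U = 5476$ ($U = 148 \cdot 37 = 5476$)
$\frac{91768}{\frac{1}{-32896 + \left(\frac{U}{7782} - \frac{21573}{9509}\right)}} = \frac{91768}{\frac{1}{-32896 + \left(\frac{5476}{7782} - \frac{21573}{9509}\right)}} = \frac{91768}{\frac{1}{-32896 + \left(5476 \cdot \frac{1}{7782} - \frac{21573}{9509}\right)}} = \frac{91768}{\frac{1}{-32896 + \left(\frac{2738}{3891} - \frac{21573}{9509}\right)}} = \frac{91768}{\frac{1}{-32896 - \frac{57904901}{36999519}}} = \frac{91768}{\frac{1}{- \frac{1217194081925}{36999519}}} = \frac{91768}{- \frac{36999519}{1217194081925}} = 91768 \left(- \frac{1217194081925}{36999519}\right) = - \frac{111699466510093400}{36999519}$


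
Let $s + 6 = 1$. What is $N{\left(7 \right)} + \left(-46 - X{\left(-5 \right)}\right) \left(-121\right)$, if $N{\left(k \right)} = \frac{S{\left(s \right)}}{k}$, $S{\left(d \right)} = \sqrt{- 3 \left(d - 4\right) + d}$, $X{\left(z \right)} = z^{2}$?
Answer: $8591 + \frac{\sqrt{22}}{7} \approx 8591.7$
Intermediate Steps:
$s = -5$ ($s = -6 + 1 = -5$)
$S{\left(d \right)} = \sqrt{12 - 2 d}$ ($S{\left(d \right)} = \sqrt{- 3 \left(-4 + d\right) + d} = \sqrt{\left(12 - 3 d\right) + d} = \sqrt{12 - 2 d}$)
$N{\left(k \right)} = \frac{\sqrt{22}}{k}$ ($N{\left(k \right)} = \frac{\sqrt{12 - -10}}{k} = \frac{\sqrt{12 + 10}}{k} = \frac{\sqrt{22}}{k}$)
$N{\left(7 \right)} + \left(-46 - X{\left(-5 \right)}\right) \left(-121\right) = \frac{\sqrt{22}}{7} + \left(-46 - \left(-5\right)^{2}\right) \left(-121\right) = \sqrt{22} \cdot \frac{1}{7} + \left(-46 - 25\right) \left(-121\right) = \frac{\sqrt{22}}{7} + \left(-46 - 25\right) \left(-121\right) = \frac{\sqrt{22}}{7} - -8591 = \frac{\sqrt{22}}{7} + 8591 = 8591 + \frac{\sqrt{22}}{7}$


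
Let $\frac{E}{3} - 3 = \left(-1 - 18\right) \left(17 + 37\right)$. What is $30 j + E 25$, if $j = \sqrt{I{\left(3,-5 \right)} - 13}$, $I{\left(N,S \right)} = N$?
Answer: $-76725 + 30 i \sqrt{10} \approx -76725.0 + 94.868 i$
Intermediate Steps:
$E = -3069$ ($E = 9 + 3 \left(-1 - 18\right) \left(17 + 37\right) = 9 + 3 \left(\left(-19\right) 54\right) = 9 + 3 \left(-1026\right) = 9 - 3078 = -3069$)
$j = i \sqrt{10}$ ($j = \sqrt{3 - 13} = \sqrt{-10} = i \sqrt{10} \approx 3.1623 i$)
$30 j + E 25 = 30 i \sqrt{10} - 76725 = -76725 + 30 i \sqrt{10}$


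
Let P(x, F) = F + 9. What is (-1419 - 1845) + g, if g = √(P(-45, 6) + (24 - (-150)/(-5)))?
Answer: -3261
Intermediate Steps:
P(x, F) = 9 + F
g = 3 (g = √((9 + 6) + (24 - (-150)/(-5))) = √(15 + (24 - (-150)*(-1)/5)) = √(15 + (24 - 6*5)) = √(15 + (24 - 30)) = √(15 - 6) = √9 = 3)
(-1419 - 1845) + g = (-1419 - 1845) + 3 = -3264 + 3 = -3261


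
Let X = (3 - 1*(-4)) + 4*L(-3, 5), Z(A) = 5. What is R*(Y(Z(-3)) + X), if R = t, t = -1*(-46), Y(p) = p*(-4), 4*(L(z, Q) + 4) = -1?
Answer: -1380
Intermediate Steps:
L(z, Q) = -17/4 (L(z, Q) = -4 + (¼)*(-1) = -4 - ¼ = -17/4)
Y(p) = -4*p
t = 46
R = 46
X = -10 (X = (3 - 1*(-4)) + 4*(-17/4) = (3 + 4) - 17 = 7 - 17 = -10)
R*(Y(Z(-3)) + X) = 46*(-4*5 - 10) = 46*(-20 - 10) = 46*(-30) = -1380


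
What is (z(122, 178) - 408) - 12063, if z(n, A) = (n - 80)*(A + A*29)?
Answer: 211809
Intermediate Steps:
z(n, A) = 30*A*(-80 + n) (z(n, A) = (-80 + n)*(A + 29*A) = (-80 + n)*(30*A) = 30*A*(-80 + n))
(z(122, 178) - 408) - 12063 = (30*178*(-80 + 122) - 408) - 12063 = (30*178*42 - 408) - 12063 = (224280 - 408) - 12063 = 223872 - 12063 = 211809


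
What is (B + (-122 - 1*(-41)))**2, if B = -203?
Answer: 80656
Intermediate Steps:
(B + (-122 - 1*(-41)))**2 = (-203 + (-122 - 1*(-41)))**2 = (-203 + (-122 + 41))**2 = (-203 - 81)**2 = (-284)**2 = 80656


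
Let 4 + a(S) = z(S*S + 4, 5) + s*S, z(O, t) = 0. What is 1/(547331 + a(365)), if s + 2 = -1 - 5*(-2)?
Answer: 1/549882 ≈ 1.8186e-6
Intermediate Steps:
s = 7 (s = -2 + (-1 - 5*(-2)) = -2 + (-1 + 10) = -2 + 9 = 7)
a(S) = -4 + 7*S (a(S) = -4 + (0 + 7*S) = -4 + 7*S)
1/(547331 + a(365)) = 1/(547331 + (-4 + 7*365)) = 1/(547331 + (-4 + 2555)) = 1/(547331 + 2551) = 1/549882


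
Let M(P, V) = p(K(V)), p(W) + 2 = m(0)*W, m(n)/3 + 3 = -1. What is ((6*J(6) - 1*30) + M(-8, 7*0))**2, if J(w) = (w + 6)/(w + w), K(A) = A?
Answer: 676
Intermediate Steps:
m(n) = -12 (m(n) = -9 + 3*(-1) = -9 - 3 = -12)
J(w) = (6 + w)/(2*w) (J(w) = (6 + w)/((2*w)) = (6 + w)*(1/(2*w)) = (6 + w)/(2*w))
p(W) = -2 - 12*W
M(P, V) = -2 - 12*V
((6*J(6) - 1*30) + M(-8, 7*0))**2 = ((6*((1/2)*(6 + 6)/6) - 1*30) + (-2 - 84*0))**2 = ((6*((1/2)*(1/6)*12) - 30) + (-2 - 12*0))**2 = ((6*1 - 30) + (-2 + 0))**2 = ((6 - 30) - 2)**2 = (-24 - 2)**2 = (-26)**2 = 676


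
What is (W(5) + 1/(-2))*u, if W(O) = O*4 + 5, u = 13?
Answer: 637/2 ≈ 318.50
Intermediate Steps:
W(O) = 5 + 4*O (W(O) = 4*O + 5 = 5 + 4*O)
(W(5) + 1/(-2))*u = ((5 + 4*5) + 1/(-2))*13 = ((5 + 20) - 1/2)*13 = (25 - 1/2)*13 = (49/2)*13 = 637/2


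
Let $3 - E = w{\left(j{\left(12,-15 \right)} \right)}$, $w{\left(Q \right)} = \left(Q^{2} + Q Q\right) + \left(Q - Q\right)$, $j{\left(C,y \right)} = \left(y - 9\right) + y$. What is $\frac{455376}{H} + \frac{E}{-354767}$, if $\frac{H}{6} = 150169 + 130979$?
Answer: $\frac{141733699}{508887921} \approx 0.27852$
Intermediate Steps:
$j{\left(C,y \right)} = -9 + 2 y$ ($j{\left(C,y \right)} = \left(-9 + y\right) + y = -9 + 2 y$)
$w{\left(Q \right)} = 2 Q^{2}$ ($w{\left(Q \right)} = \left(Q^{2} + Q^{2}\right) + 0 = 2 Q^{2} + 0 = 2 Q^{2}$)
$E = -3039$ ($E = 3 - 2 \left(-9 + 2 \left(-15\right)\right)^{2} = 3 - 2 \left(-9 - 30\right)^{2} = 3 - 2 \left(-39\right)^{2} = 3 - 2 \cdot 1521 = 3 - 3042 = -3039$)
$H = 1686888$ ($H = 6 \left(150169 + 130979\right) = 6 \cdot 281148 = 1686888$)
$\frac{455376}{H} + \frac{E}{-354767} = \frac{455376}{1686888} - \frac{3039}{-354767} = 455376 \cdot \frac{1}{1686888} - - \frac{3039}{354767} = \frac{18974}{70287} + \frac{3039}{354767} = \frac{141733699}{508887921}$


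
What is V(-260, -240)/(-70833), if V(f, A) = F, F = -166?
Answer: 166/70833 ≈ 0.0023435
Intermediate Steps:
V(f, A) = -166
V(-260, -240)/(-70833) = -166/(-70833) = -166*(-1/70833) = 166/70833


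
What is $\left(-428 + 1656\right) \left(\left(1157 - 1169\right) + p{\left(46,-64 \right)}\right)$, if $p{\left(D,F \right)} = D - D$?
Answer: $-14736$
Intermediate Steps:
$p{\left(D,F \right)} = 0$
$\left(-428 + 1656\right) \left(\left(1157 - 1169\right) + p{\left(46,-64 \right)}\right) = \left(-428 + 1656\right) \left(\left(1157 - 1169\right) + 0\right) = 1228 \left(-12 + 0\right) = 1228 \left(-12\right) = -14736$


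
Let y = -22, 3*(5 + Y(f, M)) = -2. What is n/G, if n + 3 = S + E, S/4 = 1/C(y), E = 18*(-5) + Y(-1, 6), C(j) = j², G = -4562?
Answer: 35813/1656006 ≈ 0.021626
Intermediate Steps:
Y(f, M) = -17/3 (Y(f, M) = -5 + (⅓)*(-2) = -5 - ⅔ = -17/3)
E = -287/3 (E = 18*(-5) - 17/3 = -90 - 17/3 = -287/3 ≈ -95.667)
S = 1/121 (S = 4/((-22)²) = 4/484 = 4*(1/484) = 1/121 ≈ 0.0082645)
n = -35813/363 (n = -3 + (1/121 - 287/3) = -3 - 34724/363 = -35813/363 ≈ -98.658)
n/G = -35813/363/(-4562) = -35813/363*(-1/4562) = 35813/1656006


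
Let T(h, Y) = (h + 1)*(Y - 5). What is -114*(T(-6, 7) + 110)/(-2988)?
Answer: 950/249 ≈ 3.8153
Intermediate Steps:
T(h, Y) = (1 + h)*(-5 + Y)
-114*(T(-6, 7) + 110)/(-2988) = -114*((-5 + 7 - 5*(-6) + 7*(-6)) + 110)/(-2988) = -114*((-5 + 7 + 30 - 42) + 110)*(-1/2988) = -114*(-10 + 110)*(-1/2988) = -114*100*(-1/2988) = -11400*(-1/2988) = 950/249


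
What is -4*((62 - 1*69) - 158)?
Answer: 660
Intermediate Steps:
-4*((62 - 1*69) - 158) = -4*((62 - 69) - 158) = -4*(-7 - 158) = -4*(-165) = 660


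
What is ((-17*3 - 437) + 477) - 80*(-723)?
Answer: 57829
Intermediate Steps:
((-17*3 - 437) + 477) - 80*(-723) = ((-51 - 437) + 477) + 57840 = (-488 + 477) + 57840 = -11 + 57840 = 57829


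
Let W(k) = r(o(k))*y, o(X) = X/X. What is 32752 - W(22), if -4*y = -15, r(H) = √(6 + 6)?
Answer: 32752 - 15*√3/2 ≈ 32739.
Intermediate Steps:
o(X) = 1
r(H) = 2*√3 (r(H) = √12 = 2*√3)
y = 15/4 (y = -¼*(-15) = 15/4 ≈ 3.7500)
W(k) = 15*√3/2 (W(k) = (2*√3)*(15/4) = 15*√3/2)
32752 - W(22) = 32752 - 15*√3/2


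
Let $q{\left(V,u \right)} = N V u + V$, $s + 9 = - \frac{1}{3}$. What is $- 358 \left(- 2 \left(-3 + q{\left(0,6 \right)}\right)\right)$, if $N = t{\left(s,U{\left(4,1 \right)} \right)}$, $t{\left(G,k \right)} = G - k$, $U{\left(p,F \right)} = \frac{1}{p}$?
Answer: $-2148$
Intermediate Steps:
$s = - \frac{28}{3}$ ($s = -9 - \frac{1}{3} = - \frac{28}{3} \approx -9.3333$)
$N = - \frac{115}{12}$ ($N = - \frac{28}{3} - \frac{1}{4} = - \frac{115}{12} \approx -9.5833$)
$q{\left(V,u \right)} = V - \frac{115 V u}{12}$ ($q{\left(V,u \right)} = - \frac{115 V}{12} u + V = - \frac{115 V u}{12} + V = V - \frac{115 V u}{12}$)
$- 358 \left(- 2 \left(-3 + q{\left(0,6 \right)}\right)\right) = - 358 \left(- 2 \left(-3 + \frac{1}{12} \cdot 0 \left(12 - 690\right)\right)\right) = - 358 \left(- 2 \left(-3 + \frac{1}{12} \cdot 0 \left(-678\right)\right)\right) = - 358 \left(- 2 \left(-3 + 0\right)\right) = - 358 \left(\left(-2\right) \left(-3\right)\right) = \left(-358\right) 6 = -2148$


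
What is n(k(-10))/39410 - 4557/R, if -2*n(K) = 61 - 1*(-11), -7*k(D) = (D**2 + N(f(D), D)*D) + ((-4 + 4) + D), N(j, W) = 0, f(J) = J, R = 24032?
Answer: -90228261/473550560 ≈ -0.19054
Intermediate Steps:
k(D) = -D/7 - D**2/7 (k(D) = -((D**2 + 0*D) + ((-4 + 4) + D))/7 = -((D**2 + 0) + (0 + D))/7 = -(D**2 + D)/7 = -(D + D**2)/7 = -D/7 - D**2/7)
n(K) = -36 (n(K) = -(61 - 1*(-11))/2 = -(61 + 11)/2 = -1/2*72 = -36)
n(k(-10))/39410 - 4557/R = -36/39410 - 4557/24032 = -36*1/39410 - 4557*1/24032 = -18/19705 - 4557/24032 = -90228261/473550560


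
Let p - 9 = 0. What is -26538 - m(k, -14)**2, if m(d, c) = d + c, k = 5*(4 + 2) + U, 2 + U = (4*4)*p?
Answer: -51502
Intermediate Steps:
p = 9 (p = 9 + 0 = 9)
U = 142 (U = -2 + (4*4)*9 = -2 + 16*9 = -2 + 144 = 142)
k = 172 (k = 5*(4 + 2) + 142 = 5*6 + 142 = 30 + 142 = 172)
m(d, c) = c + d
-26538 - m(k, -14)**2 = -26538 - (-14 + 172)**2 = -26538 - 1*158**2 = -26538 - 1*24964 = -26538 - 24964 = -51502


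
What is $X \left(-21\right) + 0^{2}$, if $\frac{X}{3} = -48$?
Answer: $3024$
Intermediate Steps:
$X = -144$ ($X = 3 \left(-48\right) = -144$)
$X \left(-21\right) + 0^{2} = \left(-144\right) \left(-21\right) + 0^{2} = 3024 + 0 = 3024$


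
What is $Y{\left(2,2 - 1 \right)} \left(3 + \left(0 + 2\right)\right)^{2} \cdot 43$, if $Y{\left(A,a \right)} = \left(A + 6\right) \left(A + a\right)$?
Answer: $25800$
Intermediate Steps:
$Y{\left(A,a \right)} = \left(6 + A\right) \left(A + a\right)$
$Y{\left(2,2 - 1 \right)} \left(3 + \left(0 + 2\right)\right)^{2} \cdot 43 = \left(2^{2} + 6 \cdot 2 + 6 \left(2 - 1\right) + 2 \left(2 - 1\right)\right) \left(3 + \left(0 + 2\right)\right)^{2} \cdot 43 = \left(4 + 12 + 6 \cdot 1 + 2 \cdot 1\right) \left(3 + 2\right)^{2} \cdot 43 = \left(4 + 12 + 6 + 2\right) 5^{2} \cdot 43 = 24 \cdot 25 \cdot 43 = 600 \cdot 43 = 25800$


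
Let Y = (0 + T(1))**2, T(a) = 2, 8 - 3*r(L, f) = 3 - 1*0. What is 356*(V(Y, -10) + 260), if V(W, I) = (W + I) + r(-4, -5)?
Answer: 273052/3 ≈ 91017.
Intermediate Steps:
r(L, f) = 5/3 (r(L, f) = 8/3 - (3 - 1*0)/3 = 8/3 - (3 + 0)/3 = 8/3 - 1/3*3 = 8/3 - 1 = 5/3)
Y = 4 (Y = (0 + 2)**2 = 2**2 = 4)
V(W, I) = 5/3 + I + W (V(W, I) = (W + I) + 5/3 = (I + W) + 5/3 = 5/3 + I + W)
356*(V(Y, -10) + 260) = 356*((5/3 - 10 + 4) + 260) = 356*(-13/3 + 260) = 356*(767/3) = 273052/3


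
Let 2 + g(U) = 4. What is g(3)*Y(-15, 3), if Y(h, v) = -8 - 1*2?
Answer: -20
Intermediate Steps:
Y(h, v) = -10 (Y(h, v) = -8 - 2 = -10)
g(U) = 2 (g(U) = -2 + 4 = 2)
g(3)*Y(-15, 3) = 2*(-10) = -20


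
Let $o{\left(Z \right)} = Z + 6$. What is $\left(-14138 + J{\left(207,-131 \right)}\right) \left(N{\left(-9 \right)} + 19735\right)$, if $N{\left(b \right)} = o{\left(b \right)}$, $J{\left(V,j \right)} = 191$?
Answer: $-275202204$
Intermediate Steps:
$o{\left(Z \right)} = 6 + Z$
$N{\left(b \right)} = 6 + b$
$\left(-14138 + J{\left(207,-131 \right)}\right) \left(N{\left(-9 \right)} + 19735\right) = \left(-14138 + 191\right) \left(\left(6 - 9\right) + 19735\right) = - 13947 \left(-3 + 19735\right) = \left(-13947\right) 19732 = -275202204$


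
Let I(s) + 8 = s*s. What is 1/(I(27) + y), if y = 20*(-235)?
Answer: -1/3979 ≈ -0.00025132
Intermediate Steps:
I(s) = -8 + s**2 (I(s) = -8 + s*s = -8 + s**2)
y = -4700
1/(I(27) + y) = 1/((-8 + 27**2) - 4700) = 1/((-8 + 729) - 4700) = 1/(721 - 4700) = 1/(-3979) = -1/3979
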